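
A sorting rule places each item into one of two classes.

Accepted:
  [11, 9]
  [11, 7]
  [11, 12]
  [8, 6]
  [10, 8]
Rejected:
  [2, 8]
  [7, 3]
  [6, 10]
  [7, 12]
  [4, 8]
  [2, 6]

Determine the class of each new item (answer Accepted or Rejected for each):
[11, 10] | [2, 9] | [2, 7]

Accepted, Rejected, Rejected

The rule appears to be: first ≥ 8.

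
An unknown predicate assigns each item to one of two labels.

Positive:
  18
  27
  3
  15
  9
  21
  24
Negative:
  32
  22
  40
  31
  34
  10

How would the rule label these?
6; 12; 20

Positive, Positive, Negative

Rule: multiple of 3. This holds for each 'Positive' example and fails for each 'Negative' one.
6: 6 = 3·2, satisfies this → Positive. 12: 12 = 3·4, satisfies this → Positive. 20: 20 = 3·6 + 2, doesn't qualify → Negative.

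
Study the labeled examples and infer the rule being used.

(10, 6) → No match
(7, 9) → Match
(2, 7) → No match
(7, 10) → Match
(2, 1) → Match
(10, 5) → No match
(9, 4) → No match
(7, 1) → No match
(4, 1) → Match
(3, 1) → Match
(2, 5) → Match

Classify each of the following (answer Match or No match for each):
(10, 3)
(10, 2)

No match, No match

The simplest hypothesis consistent with all the labels is: |first − second| ≤ 3.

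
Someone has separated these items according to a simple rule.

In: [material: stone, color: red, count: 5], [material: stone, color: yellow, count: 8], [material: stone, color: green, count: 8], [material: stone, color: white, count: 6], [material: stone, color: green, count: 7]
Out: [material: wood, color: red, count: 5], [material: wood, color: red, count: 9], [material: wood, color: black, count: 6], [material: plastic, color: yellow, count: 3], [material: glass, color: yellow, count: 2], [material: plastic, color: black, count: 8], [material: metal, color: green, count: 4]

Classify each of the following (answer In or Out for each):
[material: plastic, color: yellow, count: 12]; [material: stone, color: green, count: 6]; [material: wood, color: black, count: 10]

All 'In' examples share one property — material is stone — and every 'Out' example lacks it.
[material: plastic, color: yellow, count: 12] → material is plastic → Out.
[material: stone, color: green, count: 6] → material is stone → In.
[material: wood, color: black, count: 10] → material is wood → Out.

Out, In, Out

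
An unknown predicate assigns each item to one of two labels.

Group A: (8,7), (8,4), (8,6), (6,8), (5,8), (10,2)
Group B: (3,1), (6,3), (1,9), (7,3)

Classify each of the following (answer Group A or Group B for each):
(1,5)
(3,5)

The pattern is that an item is 'Group A' exactly when: sum ≥ 12.
(1,5): 1+5 = 6, does not satisfy this → Group B. (3,5): 3+5 = 8, does not satisfy this → Group B.

Group B, Group B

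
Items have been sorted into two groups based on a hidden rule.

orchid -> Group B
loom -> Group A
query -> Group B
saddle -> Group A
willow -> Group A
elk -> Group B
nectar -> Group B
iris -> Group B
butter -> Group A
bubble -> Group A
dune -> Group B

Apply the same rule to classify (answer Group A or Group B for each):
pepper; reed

One predicate separates the groups cleanly: has a double letter.
pepper: 'pp' doubled — qualifies, so Group A.
reed: 'ee' doubled — qualifies, so Group A.

Group A, Group A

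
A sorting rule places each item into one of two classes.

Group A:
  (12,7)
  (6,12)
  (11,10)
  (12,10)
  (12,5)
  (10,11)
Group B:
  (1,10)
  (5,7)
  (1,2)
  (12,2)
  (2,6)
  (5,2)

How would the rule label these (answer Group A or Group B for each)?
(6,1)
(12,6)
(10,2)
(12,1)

All 'Group A' examples share one property — sum ≥ 17 — and every 'Group B' example lacks it.

Group B, Group A, Group B, Group B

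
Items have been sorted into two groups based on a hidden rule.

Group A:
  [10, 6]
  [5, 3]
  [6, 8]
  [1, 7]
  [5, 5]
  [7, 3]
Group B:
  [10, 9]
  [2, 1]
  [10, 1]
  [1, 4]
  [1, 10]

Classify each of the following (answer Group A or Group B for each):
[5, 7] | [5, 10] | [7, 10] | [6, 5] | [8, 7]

Group A, Group B, Group B, Group B, Group B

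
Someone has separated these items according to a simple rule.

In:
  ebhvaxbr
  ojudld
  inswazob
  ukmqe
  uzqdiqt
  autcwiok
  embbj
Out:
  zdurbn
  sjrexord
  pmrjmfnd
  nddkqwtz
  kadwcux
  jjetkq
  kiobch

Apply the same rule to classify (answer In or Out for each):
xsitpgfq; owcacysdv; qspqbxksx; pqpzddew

The classifier is using: starts with a vowel.
xsitpgfq → starts with 'x' → Out.
owcacysdv → starts with 'o' → In.
qspqbxksx → starts with 'q' → Out.
pqpzddew → starts with 'p' → Out.

Out, In, Out, Out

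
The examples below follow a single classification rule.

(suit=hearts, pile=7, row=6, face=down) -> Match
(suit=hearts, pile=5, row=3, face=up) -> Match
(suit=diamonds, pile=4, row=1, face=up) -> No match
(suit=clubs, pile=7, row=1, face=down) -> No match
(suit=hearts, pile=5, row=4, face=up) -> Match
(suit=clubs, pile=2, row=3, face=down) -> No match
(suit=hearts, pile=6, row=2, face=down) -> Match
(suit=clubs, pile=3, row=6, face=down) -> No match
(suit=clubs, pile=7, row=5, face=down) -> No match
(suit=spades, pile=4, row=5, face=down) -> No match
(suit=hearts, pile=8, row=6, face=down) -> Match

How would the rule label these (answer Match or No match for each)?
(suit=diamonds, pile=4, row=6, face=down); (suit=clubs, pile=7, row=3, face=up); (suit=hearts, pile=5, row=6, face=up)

Comparing the two groups points to one rule — suit is hearts.
No match: (suit=diamonds, pile=4, row=6, face=down), since suit is diamonds.
No match: (suit=clubs, pile=7, row=3, face=up), since suit is clubs.
Match: (suit=hearts, pile=5, row=6, face=up), since suit is hearts.

No match, No match, Match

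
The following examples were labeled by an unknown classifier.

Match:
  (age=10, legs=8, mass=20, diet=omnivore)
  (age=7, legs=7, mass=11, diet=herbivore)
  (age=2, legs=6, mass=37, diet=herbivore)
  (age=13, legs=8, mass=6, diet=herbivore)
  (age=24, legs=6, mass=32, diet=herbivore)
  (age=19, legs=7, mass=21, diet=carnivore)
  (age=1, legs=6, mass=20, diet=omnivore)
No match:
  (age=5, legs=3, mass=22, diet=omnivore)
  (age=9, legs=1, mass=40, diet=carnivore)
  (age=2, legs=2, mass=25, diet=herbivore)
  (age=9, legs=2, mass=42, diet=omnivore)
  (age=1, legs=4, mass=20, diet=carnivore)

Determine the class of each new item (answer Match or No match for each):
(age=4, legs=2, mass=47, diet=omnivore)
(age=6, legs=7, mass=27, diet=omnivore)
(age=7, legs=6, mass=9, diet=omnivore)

The classifier is using: legs ≥ 6.
No match: (age=4, legs=2, mass=47, diet=omnivore), since legs = 2.
Match: (age=6, legs=7, mass=27, diet=omnivore), since legs = 7.
Match: (age=7, legs=6, mass=9, diet=omnivore), since legs = 6.

No match, Match, Match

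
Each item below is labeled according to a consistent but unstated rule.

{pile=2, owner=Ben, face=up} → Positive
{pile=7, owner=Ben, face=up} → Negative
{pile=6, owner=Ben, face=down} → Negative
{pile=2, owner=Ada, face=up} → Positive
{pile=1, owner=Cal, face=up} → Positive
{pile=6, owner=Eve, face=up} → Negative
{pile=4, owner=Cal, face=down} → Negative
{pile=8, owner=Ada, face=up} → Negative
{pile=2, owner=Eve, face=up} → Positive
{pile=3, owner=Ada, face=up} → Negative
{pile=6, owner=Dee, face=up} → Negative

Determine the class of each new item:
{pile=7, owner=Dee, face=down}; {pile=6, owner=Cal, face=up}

Rule: pile ≤ 2. This holds for each 'Positive' example and fails for each 'Negative' one.
{pile=7, owner=Dee, face=down}: pile = 7, fails the rule → Negative. {pile=6, owner=Cal, face=up}: pile = 6, fails the rule → Negative.

Negative, Negative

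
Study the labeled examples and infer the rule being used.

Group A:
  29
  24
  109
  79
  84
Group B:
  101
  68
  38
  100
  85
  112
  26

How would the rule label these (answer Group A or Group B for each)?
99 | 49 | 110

Group A, Group A, Group B

Checking candidate rules against both groups, what survives is: ≡ 4 (mod 5).
99: 99 mod 5 = 4 — matches, so Group A.
49: 49 mod 5 = 4 — matches, so Group A.
110: 110 mod 5 = 0 — does not pass, so Group B.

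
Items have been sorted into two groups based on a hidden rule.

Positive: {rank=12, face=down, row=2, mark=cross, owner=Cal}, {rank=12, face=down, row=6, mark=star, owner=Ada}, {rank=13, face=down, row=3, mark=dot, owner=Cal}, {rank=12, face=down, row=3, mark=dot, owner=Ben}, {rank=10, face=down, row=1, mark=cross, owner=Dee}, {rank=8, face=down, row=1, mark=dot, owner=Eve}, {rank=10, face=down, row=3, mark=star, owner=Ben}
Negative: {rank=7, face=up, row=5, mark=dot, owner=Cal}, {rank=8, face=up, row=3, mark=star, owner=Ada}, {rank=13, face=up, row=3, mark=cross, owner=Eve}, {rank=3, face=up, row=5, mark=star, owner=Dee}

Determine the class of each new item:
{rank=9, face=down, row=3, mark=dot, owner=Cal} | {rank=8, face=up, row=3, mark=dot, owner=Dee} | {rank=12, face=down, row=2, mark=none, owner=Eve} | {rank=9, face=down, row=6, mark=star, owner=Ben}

Positive, Negative, Positive, Positive

Every 'Positive' example satisfies: face is down. None of the 'Negative' examples do.
{rank=9, face=down, row=3, mark=dot, owner=Cal}: face is down — has this property, so Positive. {rank=8, face=up, row=3, mark=dot, owner=Dee}: face is up — does not fit, so Negative. {rank=12, face=down, row=2, mark=none, owner=Eve}: face is down — has this property, so Positive. {rank=9, face=down, row=6, mark=star, owner=Ben}: face is down — has this property, so Positive.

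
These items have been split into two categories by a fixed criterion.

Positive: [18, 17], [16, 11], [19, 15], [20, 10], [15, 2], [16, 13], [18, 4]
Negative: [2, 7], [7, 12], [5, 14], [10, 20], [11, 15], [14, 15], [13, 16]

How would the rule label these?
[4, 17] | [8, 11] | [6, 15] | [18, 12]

Negative, Negative, Negative, Positive

The common property of the 'Positive' items is: first > second. No 'Negative' item has it.
[4, 17]: Negative (4 < 17).
[8, 11]: Negative (8 < 11).
[6, 15]: Negative (6 < 15).
[18, 12]: Positive (18 > 12).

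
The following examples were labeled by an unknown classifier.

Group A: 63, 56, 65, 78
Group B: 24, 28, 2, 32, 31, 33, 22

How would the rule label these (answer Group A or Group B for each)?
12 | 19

Group B, Group B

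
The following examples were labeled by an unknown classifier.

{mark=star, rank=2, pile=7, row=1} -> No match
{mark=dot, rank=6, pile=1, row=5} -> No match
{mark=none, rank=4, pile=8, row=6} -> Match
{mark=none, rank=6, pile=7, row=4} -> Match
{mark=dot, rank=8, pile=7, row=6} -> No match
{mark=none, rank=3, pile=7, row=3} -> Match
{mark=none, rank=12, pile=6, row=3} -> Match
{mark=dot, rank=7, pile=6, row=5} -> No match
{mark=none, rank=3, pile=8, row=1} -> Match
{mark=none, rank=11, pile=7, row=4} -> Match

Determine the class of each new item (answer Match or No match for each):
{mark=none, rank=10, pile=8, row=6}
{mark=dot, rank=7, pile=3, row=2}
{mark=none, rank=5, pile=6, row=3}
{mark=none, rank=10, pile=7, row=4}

The simplest hypothesis consistent with all the labels is: mark is none.
{mark=none, rank=10, pile=8, row=6}: mark is none, matches → Match. {mark=dot, rank=7, pile=3, row=2}: mark is dot, doesn't match → No match. {mark=none, rank=5, pile=6, row=3}: mark is none, matches → Match. {mark=none, rank=10, pile=7, row=4}: mark is none, matches → Match.

Match, No match, Match, Match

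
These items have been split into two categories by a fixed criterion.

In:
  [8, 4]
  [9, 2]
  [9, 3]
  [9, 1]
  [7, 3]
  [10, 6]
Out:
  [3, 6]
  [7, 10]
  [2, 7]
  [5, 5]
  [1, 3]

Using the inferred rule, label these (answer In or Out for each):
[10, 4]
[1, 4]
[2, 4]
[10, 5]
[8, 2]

In, Out, Out, In, In

All 'In' examples share one property — first > second — and every 'Out' example lacks it.
In: [10, 4], since 10 > 4.
Out: [1, 4], since 1 < 4.
Out: [2, 4], since 2 < 4.
In: [10, 5], since 10 > 5.
In: [8, 2], since 8 > 2.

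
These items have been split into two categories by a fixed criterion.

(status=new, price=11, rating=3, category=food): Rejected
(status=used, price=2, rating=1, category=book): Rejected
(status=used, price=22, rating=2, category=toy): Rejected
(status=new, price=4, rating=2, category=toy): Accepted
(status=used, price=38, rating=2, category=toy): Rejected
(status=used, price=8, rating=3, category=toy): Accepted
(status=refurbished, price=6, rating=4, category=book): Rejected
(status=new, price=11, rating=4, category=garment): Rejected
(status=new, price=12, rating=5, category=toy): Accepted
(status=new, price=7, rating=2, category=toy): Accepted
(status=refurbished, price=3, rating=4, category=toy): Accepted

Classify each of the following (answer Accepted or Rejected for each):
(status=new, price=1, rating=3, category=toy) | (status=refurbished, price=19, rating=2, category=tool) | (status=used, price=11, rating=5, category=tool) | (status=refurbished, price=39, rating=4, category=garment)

Accepted, Rejected, Rejected, Rejected

The pattern is that an item is 'Accepted' exactly when: category is toy AND price ≤ 12.
(status=new, price=1, rating=3, category=toy): Accepted (category is toy, price = 1). (status=refurbished, price=19, rating=2, category=tool): Rejected (category is tool, price = 19). (status=used, price=11, rating=5, category=tool): Rejected (category is tool, price = 11). (status=refurbished, price=39, rating=4, category=garment): Rejected (category is garment, price = 39).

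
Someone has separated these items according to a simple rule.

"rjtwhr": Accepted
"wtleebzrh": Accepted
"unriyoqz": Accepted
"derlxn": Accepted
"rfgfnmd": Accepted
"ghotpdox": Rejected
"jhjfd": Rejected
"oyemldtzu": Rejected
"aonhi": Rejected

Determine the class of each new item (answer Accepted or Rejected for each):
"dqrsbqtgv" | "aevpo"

One predicate separates the groups cleanly: contains 'r'.

Accepted, Rejected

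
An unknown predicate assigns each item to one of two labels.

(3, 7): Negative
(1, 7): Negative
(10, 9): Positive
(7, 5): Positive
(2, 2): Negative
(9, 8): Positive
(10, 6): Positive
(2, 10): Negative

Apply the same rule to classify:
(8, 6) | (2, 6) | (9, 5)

Positive, Negative, Positive

The pattern is that an item is 'Positive' exactly when: first > second.
(8, 6) → 8 > 6 → Positive. (2, 6) → 2 < 6 → Negative. (9, 5) → 9 > 5 → Positive.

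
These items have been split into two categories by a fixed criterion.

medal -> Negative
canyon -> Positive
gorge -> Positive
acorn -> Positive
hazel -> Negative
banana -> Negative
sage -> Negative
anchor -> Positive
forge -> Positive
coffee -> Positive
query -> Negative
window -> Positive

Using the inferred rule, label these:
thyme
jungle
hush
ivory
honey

Negative, Negative, Negative, Positive, Positive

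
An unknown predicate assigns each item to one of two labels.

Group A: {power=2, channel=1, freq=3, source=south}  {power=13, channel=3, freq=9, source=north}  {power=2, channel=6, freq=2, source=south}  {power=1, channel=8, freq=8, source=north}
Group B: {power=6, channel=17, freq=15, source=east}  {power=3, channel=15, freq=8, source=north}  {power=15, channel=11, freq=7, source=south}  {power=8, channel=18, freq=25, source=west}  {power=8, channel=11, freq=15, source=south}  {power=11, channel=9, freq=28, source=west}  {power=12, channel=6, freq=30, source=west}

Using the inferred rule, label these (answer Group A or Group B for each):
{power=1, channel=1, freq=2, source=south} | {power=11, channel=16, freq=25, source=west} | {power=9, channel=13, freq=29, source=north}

Group A, Group B, Group B

A rule that fits every label: channel ≤ 8 AND freq ≤ 9 — true of each 'Group A' example, false of each 'Group B' one.
{power=1, channel=1, freq=2, source=south}: channel = 1, freq = 2, has this property → Group A.
{power=11, channel=16, freq=25, source=west}: channel = 16, freq = 25, does not fit → Group B.
{power=9, channel=13, freq=29, source=north}: channel = 13, freq = 29, does not fit → Group B.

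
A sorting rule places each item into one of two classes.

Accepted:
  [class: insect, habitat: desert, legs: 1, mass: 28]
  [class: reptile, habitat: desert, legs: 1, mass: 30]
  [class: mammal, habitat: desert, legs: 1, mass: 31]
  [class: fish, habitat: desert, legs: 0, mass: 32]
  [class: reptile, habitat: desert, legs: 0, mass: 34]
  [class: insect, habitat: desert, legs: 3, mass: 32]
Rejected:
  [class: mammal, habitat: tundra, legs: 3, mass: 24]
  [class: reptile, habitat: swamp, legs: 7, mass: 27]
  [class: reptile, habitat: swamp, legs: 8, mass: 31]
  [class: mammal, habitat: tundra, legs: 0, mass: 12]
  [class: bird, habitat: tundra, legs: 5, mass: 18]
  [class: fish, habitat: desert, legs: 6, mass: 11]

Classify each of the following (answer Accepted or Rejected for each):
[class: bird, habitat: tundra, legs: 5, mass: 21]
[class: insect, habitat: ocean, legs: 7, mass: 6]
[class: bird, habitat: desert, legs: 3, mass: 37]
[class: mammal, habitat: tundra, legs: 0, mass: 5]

All 'Accepted' examples share one property — habitat is desert AND legs ≤ 3 — and every 'Rejected' example lacks it.
Rejected: [class: bird, habitat: tundra, legs: 5, mass: 21], since habitat is tundra, legs = 5.
Rejected: [class: insect, habitat: ocean, legs: 7, mass: 6], since habitat is ocean, legs = 7.
Accepted: [class: bird, habitat: desert, legs: 3, mass: 37], since habitat is desert, legs = 3.
Rejected: [class: mammal, habitat: tundra, legs: 0, mass: 5], since habitat is tundra, legs = 0.

Rejected, Rejected, Accepted, Rejected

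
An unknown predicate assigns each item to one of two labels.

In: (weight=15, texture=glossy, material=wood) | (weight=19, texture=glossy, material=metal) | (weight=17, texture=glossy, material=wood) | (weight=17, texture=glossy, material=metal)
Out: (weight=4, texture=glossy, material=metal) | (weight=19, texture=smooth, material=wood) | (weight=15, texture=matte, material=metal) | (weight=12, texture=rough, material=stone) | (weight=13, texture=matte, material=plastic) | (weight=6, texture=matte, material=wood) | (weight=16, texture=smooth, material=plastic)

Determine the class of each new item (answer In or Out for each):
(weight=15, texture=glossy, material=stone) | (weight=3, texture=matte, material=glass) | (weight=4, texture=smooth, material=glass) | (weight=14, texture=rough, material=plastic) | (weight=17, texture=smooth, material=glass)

All 'In' examples share one property — texture is glossy AND weight ≥ 6 — and every 'Out' example lacks it.
(weight=15, texture=glossy, material=stone): texture is glossy, weight = 15, checks out → In.
(weight=3, texture=matte, material=glass): texture is matte, weight = 3, fails the rule → Out.
(weight=4, texture=smooth, material=glass): texture is smooth, weight = 4, fails the rule → Out.
(weight=14, texture=rough, material=plastic): texture is rough, weight = 14, fails the rule → Out.
(weight=17, texture=smooth, material=glass): texture is smooth, weight = 17, fails the rule → Out.

In, Out, Out, Out, Out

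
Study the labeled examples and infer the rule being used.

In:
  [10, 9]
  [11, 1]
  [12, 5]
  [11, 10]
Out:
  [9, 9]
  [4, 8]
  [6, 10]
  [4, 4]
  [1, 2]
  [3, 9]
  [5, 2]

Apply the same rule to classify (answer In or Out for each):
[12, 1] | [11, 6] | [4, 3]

The classifier is using: first ≥ 10.
In: [12, 1], since first 12.
In: [11, 6], since first 11.
Out: [4, 3], since first 4.

In, In, Out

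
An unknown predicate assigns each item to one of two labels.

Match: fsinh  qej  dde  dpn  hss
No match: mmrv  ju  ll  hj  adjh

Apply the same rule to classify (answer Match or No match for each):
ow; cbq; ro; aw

No match, Match, No match, No match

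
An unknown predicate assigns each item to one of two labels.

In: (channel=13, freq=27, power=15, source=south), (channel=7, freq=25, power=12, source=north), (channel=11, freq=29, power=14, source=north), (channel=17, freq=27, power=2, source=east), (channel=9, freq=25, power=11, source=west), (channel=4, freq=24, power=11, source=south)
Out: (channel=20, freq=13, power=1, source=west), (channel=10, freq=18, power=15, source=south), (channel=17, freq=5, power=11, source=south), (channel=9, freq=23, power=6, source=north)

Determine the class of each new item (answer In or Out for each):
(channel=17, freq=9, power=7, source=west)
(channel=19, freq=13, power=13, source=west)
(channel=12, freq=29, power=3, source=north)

The simplest hypothesis consistent with all the labels is: freq ≥ 24.

Out, Out, In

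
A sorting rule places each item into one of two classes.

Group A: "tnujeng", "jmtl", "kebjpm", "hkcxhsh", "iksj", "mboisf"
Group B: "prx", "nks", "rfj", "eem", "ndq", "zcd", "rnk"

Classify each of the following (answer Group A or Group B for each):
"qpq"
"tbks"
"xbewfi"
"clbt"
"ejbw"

Group B, Group A, Group A, Group A, Group A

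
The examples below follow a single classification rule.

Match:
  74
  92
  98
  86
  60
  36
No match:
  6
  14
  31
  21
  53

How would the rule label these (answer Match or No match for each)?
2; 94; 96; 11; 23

Every 'Match' example satisfies: even AND at least 21. None of the 'No match' examples do.

No match, Match, Match, No match, No match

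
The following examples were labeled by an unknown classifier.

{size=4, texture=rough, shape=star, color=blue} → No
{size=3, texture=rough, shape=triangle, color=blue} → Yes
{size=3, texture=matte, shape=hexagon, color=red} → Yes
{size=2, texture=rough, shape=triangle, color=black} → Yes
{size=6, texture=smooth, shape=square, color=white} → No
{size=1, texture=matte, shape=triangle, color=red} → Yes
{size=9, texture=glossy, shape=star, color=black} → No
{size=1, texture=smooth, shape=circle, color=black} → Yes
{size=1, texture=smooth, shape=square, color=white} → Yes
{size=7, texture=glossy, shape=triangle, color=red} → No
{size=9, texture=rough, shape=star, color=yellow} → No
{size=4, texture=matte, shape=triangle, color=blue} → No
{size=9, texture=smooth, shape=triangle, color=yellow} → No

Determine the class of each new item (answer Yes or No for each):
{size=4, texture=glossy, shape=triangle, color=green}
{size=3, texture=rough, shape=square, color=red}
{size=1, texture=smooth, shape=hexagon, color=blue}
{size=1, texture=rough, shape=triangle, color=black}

No, Yes, Yes, Yes

Every 'Yes' example satisfies: size ≤ 3. None of the 'No' examples do.
{size=4, texture=glossy, shape=triangle, color=green}: No (size = 4).
{size=3, texture=rough, shape=square, color=red}: Yes (size = 3).
{size=1, texture=smooth, shape=hexagon, color=blue}: Yes (size = 1).
{size=1, texture=rough, shape=triangle, color=black}: Yes (size = 1).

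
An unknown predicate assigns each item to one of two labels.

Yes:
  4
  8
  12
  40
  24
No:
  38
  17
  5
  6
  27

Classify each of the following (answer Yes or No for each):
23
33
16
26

No, No, Yes, No

Rule: multiple of 4. This holds for each 'Yes' example and fails for each 'No' one.
23 — 23 = 4·5 + 3, hence No.
33 — 33 = 4·8 + 1, hence No.
16 — 16 = 4·4, hence Yes.
26 — 26 = 4·6 + 2, hence No.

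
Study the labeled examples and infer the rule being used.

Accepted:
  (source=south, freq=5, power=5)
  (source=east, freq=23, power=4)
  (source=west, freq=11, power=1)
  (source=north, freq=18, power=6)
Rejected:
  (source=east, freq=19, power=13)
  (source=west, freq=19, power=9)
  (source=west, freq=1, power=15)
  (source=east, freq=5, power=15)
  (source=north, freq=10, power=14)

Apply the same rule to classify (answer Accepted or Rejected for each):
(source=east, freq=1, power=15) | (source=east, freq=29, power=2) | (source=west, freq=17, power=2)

The distinguishing property — power ≤ 6 — holds for all the 'Accepted' cases and none of the 'Rejected' cases.
(source=east, freq=1, power=15): Rejected (power = 15).
(source=east, freq=29, power=2): Accepted (power = 2).
(source=west, freq=17, power=2): Accepted (power = 2).

Rejected, Accepted, Accepted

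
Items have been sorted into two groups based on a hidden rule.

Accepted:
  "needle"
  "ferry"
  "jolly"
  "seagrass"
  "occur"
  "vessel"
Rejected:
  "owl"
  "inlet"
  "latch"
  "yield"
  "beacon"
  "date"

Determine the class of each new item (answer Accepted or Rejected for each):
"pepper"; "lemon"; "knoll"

All 'Accepted' examples share one property — has a double letter — and every 'Rejected' example lacks it.
"pepper" — 'pp' doubled, hence Accepted. "lemon" — no doubled letter, hence Rejected. "knoll" — 'll' doubled, hence Accepted.

Accepted, Rejected, Accepted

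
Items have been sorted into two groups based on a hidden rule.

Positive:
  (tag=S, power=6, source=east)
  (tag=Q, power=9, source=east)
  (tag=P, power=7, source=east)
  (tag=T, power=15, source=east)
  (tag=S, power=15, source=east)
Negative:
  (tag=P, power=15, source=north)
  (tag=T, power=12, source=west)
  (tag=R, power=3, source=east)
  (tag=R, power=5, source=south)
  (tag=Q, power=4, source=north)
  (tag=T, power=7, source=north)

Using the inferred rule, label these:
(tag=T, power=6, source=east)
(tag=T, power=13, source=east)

Positive, Positive

One predicate separates the groups cleanly: source is east AND power ≥ 4.
(tag=T, power=6, source=east): Positive (source is east, power = 6).
(tag=T, power=13, source=east): Positive (source is east, power = 13).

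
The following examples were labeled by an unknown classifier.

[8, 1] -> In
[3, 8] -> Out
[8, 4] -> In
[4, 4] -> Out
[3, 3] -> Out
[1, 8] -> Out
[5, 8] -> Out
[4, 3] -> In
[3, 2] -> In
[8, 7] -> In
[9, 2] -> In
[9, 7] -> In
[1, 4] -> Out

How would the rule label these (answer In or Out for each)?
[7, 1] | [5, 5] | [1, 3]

Every 'In' example satisfies: first > second. None of the 'Out' examples do.
[7, 1]: 7 > 1, qualifies → In.
[5, 5]: 5 = 5, doesn't qualify → Out.
[1, 3]: 1 < 3, doesn't qualify → Out.

In, Out, Out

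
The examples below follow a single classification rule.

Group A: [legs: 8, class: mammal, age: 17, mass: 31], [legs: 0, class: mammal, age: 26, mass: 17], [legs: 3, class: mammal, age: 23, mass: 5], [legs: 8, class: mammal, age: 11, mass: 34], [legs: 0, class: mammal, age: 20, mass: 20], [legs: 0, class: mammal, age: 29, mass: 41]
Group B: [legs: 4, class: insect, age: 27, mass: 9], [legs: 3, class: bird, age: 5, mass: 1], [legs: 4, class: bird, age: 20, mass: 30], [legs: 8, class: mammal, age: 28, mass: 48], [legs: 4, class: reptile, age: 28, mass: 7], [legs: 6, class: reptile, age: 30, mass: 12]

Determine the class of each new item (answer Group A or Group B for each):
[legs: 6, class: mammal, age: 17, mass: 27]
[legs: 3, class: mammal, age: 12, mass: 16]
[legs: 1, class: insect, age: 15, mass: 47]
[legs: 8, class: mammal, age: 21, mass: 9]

The rule appears to be: class is mammal AND mass ≤ 41.
Group A: [legs: 6, class: mammal, age: 17, mass: 27], since class is mammal, mass = 27. Group A: [legs: 3, class: mammal, age: 12, mass: 16], since class is mammal, mass = 16. Group B: [legs: 1, class: insect, age: 15, mass: 47], since class is insect, mass = 47. Group A: [legs: 8, class: mammal, age: 21, mass: 9], since class is mammal, mass = 9.

Group A, Group A, Group B, Group A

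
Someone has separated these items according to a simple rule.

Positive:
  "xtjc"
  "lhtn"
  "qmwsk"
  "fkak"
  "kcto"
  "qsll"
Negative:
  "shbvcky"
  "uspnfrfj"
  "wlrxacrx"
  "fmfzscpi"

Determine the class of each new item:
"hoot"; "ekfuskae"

Positive, Negative

All 'Positive' examples share one property — length ≤ 5 — and every 'Negative' example lacks it.
"hoot": length 4, fits → Positive.
"ekfuskae": length 8, fails this test → Negative.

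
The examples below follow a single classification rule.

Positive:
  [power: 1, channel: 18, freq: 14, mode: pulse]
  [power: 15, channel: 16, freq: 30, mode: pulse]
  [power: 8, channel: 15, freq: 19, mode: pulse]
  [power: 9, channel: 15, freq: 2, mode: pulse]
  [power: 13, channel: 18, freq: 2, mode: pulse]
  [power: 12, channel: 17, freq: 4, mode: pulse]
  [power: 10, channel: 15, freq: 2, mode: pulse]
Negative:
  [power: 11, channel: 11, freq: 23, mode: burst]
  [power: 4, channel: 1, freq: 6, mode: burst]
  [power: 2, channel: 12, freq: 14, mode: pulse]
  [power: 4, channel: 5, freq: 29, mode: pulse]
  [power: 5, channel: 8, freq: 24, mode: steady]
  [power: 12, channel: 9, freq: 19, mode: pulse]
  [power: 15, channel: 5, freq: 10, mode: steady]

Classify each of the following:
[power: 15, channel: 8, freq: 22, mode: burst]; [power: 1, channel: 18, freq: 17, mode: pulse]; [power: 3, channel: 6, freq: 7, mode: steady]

Negative, Positive, Negative

Rule: channel ≥ 15. This holds for each 'Positive' example and fails for each 'Negative' one.
Negative: [power: 15, channel: 8, freq: 22, mode: burst], since channel = 8. Positive: [power: 1, channel: 18, freq: 17, mode: pulse], since channel = 18. Negative: [power: 3, channel: 6, freq: 7, mode: steady], since channel = 6.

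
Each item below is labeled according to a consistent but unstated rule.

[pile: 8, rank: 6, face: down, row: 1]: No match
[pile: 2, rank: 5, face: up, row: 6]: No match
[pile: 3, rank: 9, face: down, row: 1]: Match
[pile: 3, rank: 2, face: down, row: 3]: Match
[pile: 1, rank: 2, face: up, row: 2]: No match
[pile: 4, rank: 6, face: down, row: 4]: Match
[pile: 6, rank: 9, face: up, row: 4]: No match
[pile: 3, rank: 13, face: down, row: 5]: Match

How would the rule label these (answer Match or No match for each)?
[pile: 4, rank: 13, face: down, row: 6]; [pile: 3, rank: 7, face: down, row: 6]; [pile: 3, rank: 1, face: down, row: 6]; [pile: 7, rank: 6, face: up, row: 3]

Match, Match, Match, No match

The pattern is that an item is 'Match' exactly when: face is down AND pile ≤ 4.
[pile: 4, rank: 13, face: down, row: 6]: face is down, pile = 4 — qualifies, so Match.
[pile: 3, rank: 7, face: down, row: 6]: face is down, pile = 3 — qualifies, so Match.
[pile: 3, rank: 1, face: down, row: 6]: face is down, pile = 3 — qualifies, so Match.
[pile: 7, rank: 6, face: up, row: 3]: face is up, pile = 7 — fails this test, so No match.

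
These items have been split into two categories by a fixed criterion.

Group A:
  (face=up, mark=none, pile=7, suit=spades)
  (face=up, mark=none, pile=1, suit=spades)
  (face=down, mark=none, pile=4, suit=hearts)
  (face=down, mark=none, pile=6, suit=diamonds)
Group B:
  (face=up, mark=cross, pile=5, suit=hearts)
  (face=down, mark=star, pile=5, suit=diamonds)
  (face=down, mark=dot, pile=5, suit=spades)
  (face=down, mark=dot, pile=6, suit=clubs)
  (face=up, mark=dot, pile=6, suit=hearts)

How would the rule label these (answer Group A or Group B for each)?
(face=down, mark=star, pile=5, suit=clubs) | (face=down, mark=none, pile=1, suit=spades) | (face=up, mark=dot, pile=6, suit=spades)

The rule appears to be: mark is none.

Group B, Group A, Group B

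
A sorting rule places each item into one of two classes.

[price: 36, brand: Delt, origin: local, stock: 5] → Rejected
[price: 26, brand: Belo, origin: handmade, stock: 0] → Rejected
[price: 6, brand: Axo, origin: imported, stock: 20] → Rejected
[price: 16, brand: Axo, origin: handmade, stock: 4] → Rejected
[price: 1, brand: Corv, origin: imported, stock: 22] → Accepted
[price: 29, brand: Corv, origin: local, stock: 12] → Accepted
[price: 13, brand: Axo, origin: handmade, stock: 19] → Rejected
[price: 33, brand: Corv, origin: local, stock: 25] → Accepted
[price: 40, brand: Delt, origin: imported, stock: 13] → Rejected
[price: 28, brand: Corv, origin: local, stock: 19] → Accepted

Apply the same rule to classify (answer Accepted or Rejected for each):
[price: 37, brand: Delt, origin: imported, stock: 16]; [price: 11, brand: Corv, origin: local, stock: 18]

The rule appears to be: brand is Corv.
[price: 37, brand: Delt, origin: imported, stock: 16]: Rejected (brand is Delt).
[price: 11, brand: Corv, origin: local, stock: 18]: Accepted (brand is Corv).

Rejected, Accepted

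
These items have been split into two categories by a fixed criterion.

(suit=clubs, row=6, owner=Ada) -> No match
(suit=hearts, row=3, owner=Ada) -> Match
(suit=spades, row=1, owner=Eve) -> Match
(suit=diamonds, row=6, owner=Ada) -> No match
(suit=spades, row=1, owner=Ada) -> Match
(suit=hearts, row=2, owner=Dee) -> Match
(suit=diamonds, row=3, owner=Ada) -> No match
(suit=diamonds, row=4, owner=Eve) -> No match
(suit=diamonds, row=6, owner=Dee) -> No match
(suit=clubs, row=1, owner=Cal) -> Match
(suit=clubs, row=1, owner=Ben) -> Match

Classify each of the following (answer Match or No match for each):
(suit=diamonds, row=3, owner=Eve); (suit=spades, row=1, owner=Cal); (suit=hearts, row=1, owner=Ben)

No match, Match, Match

The pattern is that an item is 'Match' exactly when: suit is hearts OR row = 1.
(suit=diamonds, row=3, owner=Eve): No match (suit is diamonds, row = 3). (suit=spades, row=1, owner=Cal): Match (suit is spades, row = 1). (suit=hearts, row=1, owner=Ben): Match (suit is hearts, row = 1).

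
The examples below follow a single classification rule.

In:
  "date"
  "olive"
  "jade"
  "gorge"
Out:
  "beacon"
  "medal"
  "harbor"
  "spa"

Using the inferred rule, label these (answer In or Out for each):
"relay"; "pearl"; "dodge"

Out, Out, In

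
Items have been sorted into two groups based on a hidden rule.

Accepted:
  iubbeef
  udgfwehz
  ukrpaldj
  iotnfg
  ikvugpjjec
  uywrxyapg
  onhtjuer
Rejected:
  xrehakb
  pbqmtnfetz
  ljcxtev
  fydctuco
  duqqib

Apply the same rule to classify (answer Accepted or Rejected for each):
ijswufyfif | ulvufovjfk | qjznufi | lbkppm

Accepted, Accepted, Rejected, Rejected

Checking candidate rules against both groups, what survives is: starts with a vowel.
Accepted: ijswufyfif, since starts with 'i'.
Accepted: ulvufovjfk, since starts with 'u'.
Rejected: qjznufi, since starts with 'q'.
Rejected: lbkppm, since starts with 'l'.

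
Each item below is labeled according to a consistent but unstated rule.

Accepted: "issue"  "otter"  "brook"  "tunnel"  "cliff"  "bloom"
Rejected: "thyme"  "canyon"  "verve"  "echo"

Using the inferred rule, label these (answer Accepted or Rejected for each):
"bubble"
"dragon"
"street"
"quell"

Every 'Accepted' example satisfies: has a double letter. None of the 'Rejected' examples do.

Accepted, Rejected, Accepted, Accepted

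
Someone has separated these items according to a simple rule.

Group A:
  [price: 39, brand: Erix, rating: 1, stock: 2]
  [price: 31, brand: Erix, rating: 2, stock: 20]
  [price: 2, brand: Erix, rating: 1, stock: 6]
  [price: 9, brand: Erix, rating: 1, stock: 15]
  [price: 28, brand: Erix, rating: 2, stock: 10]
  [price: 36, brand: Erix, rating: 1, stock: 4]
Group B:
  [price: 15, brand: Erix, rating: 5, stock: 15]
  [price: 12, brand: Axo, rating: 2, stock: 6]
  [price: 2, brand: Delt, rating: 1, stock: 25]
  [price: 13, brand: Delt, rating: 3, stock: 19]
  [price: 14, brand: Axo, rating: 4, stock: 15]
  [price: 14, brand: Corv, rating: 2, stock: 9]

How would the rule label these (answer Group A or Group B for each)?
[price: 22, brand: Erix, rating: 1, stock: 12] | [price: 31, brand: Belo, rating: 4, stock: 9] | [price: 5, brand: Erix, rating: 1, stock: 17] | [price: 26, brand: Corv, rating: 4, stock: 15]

The common property of the 'Group A' items is: brand is Erix AND rating ≤ 2. No 'Group B' item has it.
[price: 22, brand: Erix, rating: 1, stock: 12]: brand is Erix, rating = 1, meets the rule → Group A.
[price: 31, brand: Belo, rating: 4, stock: 9]: brand is Belo, rating = 4, does not pass → Group B.
[price: 5, brand: Erix, rating: 1, stock: 17]: brand is Erix, rating = 1, meets the rule → Group A.
[price: 26, brand: Corv, rating: 4, stock: 15]: brand is Corv, rating = 4, does not pass → Group B.

Group A, Group B, Group A, Group B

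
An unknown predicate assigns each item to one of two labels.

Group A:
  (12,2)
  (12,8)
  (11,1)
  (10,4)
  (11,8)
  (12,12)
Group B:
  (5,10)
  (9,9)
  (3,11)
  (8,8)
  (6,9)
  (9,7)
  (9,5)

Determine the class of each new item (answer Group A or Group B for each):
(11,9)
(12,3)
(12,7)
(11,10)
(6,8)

Group A, Group A, Group A, Group A, Group B

One predicate separates the groups cleanly: first ≥ 10.
(11,9): first 11 — fits, so Group A. (12,3): first 12 — fits, so Group A. (12,7): first 12 — fits, so Group A. (11,10): first 11 — fits, so Group A. (6,8): first 6 — does not pass, so Group B.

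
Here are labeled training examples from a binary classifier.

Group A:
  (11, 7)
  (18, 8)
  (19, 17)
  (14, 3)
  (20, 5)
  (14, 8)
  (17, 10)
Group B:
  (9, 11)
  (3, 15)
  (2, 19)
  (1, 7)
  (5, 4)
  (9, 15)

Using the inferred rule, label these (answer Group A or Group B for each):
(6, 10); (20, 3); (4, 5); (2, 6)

The common property of the 'Group A' items is: first ≥ 10. No 'Group B' item has it.

Group B, Group A, Group B, Group B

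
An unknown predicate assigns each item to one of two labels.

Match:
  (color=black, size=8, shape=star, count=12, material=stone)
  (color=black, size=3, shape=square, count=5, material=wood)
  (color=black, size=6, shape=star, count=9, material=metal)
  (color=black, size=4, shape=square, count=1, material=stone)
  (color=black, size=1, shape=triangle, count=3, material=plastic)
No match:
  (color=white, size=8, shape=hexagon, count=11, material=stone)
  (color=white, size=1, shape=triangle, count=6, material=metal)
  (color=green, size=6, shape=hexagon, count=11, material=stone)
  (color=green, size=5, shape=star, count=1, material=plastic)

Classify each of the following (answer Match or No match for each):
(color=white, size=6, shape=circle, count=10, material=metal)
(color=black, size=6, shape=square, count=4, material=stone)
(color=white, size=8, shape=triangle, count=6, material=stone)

One predicate separates the groups cleanly: color is black.
(color=white, size=6, shape=circle, count=10, material=metal) — color is white, hence No match.
(color=black, size=6, shape=square, count=4, material=stone) — color is black, hence Match.
(color=white, size=8, shape=triangle, count=6, material=stone) — color is white, hence No match.

No match, Match, No match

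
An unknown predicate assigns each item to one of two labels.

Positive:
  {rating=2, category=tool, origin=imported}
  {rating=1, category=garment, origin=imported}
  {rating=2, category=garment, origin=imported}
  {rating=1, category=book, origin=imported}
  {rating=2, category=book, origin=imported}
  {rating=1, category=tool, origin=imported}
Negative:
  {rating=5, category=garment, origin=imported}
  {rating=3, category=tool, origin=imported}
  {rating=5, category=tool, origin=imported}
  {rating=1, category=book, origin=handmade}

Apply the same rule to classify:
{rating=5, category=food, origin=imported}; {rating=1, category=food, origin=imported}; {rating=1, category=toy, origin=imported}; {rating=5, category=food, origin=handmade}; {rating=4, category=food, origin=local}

The rule appears to be: origin is imported AND rating ≤ 2.
{rating=5, category=food, origin=imported} — origin is imported, rating = 5, hence Negative.
{rating=1, category=food, origin=imported} — origin is imported, rating = 1, hence Positive.
{rating=1, category=toy, origin=imported} — origin is imported, rating = 1, hence Positive.
{rating=5, category=food, origin=handmade} — origin is handmade, rating = 5, hence Negative.
{rating=4, category=food, origin=local} — origin is local, rating = 4, hence Negative.

Negative, Positive, Positive, Negative, Negative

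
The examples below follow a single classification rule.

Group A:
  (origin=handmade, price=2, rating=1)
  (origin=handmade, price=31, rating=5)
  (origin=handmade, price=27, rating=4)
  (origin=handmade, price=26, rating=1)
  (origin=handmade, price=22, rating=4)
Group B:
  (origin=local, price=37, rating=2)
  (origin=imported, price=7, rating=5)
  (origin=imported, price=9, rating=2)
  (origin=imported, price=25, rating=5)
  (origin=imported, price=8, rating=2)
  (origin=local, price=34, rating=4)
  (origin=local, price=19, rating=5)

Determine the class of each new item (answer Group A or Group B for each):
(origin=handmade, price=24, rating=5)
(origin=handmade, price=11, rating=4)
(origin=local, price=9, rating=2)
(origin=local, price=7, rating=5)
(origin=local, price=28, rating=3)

Every 'Group A' example satisfies: origin is handmade. None of the 'Group B' examples do.
(origin=handmade, price=24, rating=5): Group A (origin is handmade).
(origin=handmade, price=11, rating=4): Group A (origin is handmade).
(origin=local, price=9, rating=2): Group B (origin is local).
(origin=local, price=7, rating=5): Group B (origin is local).
(origin=local, price=28, rating=3): Group B (origin is local).

Group A, Group A, Group B, Group B, Group B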